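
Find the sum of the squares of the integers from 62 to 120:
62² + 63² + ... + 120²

Use ∑_{k=1}^{n} k² = n(n+1)(2n+1)/6, then subtract the first 61 terms.
∑_{k=1}^{120} k² = 120×121×241/6 = 583220
∑_{k=1}^{61} k² = 61×62×123/6 = 77531
∑_{k=62}^{120} k² = 583220 - 77531 = 505689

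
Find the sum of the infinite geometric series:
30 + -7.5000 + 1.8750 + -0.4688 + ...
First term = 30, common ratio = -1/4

For |r| < 1, S = a / (1 - r)
S = 30 / (1 - (-1/4))
S = 30 / (5/4)
S = 24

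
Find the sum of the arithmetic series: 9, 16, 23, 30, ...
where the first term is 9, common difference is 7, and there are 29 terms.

Sₙ = n/2 × (first + last)
Last term = a + (n-1)d = 9 + (29-1)×7 = 205
S_29 = 29/2 × (9 + 205)
S_29 = 29/2 × 214 = 3103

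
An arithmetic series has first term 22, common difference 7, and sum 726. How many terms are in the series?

Using S = n/2 × [2a + (n-1)d]
726 = n/2 × [2(22) + (n-1)(7)]
726 = n/2 × [44 + 7n - 7]
1452 = n × [37 + 7n]
7n² + (37)n - 1452 = 0
Discriminant: Δ = (37)² - 4(7)(-1452) = 1369 + 40656 = 42025
√Δ = 205
n = [-(37) + √Δ] / (2·7) = (-37 + 205) / 14 = 168 / 14 = 12
(The negative root is discarded since n must be a positive integer.)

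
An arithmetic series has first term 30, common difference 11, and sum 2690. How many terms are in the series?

Using S = n/2 × [2a + (n-1)d]
2690 = n/2 × [2(30) + (n-1)(11)]
2690 = n/2 × [60 + 11n - 11]
5380 = n × [49 + 11n]
11n² + (49)n - 5380 = 0
Discriminant: Δ = (49)² - 4(11)(-5380) = 2401 + 236720 = 239121
√Δ = 489
n = [-(49) + √Δ] / (2·11) = (-49 + 489) / 22 = 440 / 22 = 20
(The negative root is discarded since n must be a positive integer.)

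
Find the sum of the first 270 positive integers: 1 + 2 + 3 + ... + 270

Formula: ∑k = n(n+1)/2
= 270×271/2
= 73170/2
= 36585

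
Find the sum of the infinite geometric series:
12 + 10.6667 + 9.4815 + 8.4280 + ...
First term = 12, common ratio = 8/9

For |r| < 1, S = a / (1 - r)
S = 12 / (1 - (8/9))
S = 12 / (1/9)
S = 108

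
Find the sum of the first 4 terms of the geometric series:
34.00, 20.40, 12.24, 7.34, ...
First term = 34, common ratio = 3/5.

Sₙ = a(1 - rⁿ) / (1 - r)
S_4 = 34(1 - (3/5)^4) / (1 - (3/5))
S_4 = 34(1 - (81/625)) / (2/5)
S_4 = 9248/125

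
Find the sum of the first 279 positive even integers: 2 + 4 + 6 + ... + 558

Sum of first n even numbers = n(n+1)
= 279×280
= 78120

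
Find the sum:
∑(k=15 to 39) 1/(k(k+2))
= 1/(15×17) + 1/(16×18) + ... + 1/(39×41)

Partial fractions: 1/(k(k+2)) = (1/2)[1/k - 1/(k+2)]
Telescoping leaves the first two and last two terms:
= (1/2)[1/15 + 1/16 - 1/40 - 1/41]
= 157/3936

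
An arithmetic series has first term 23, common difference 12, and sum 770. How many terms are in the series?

Using S = n/2 × [2a + (n-1)d]
770 = n/2 × [2(23) + (n-1)(12)]
770 = n/2 × [46 + 12n - 12]
1540 = n × [34 + 12n]
12n² + (34)n - 1540 = 0
Discriminant: Δ = (34)² - 4(12)(-1540) = 1156 + 73920 = 75076
√Δ = 274
n = [-(34) + √Δ] / (2·12) = (-34 + 274) / 24 = 240 / 24 = 10
(The negative root is discarded since n must be a positive integer.)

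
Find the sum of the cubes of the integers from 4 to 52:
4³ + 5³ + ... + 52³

Use ∑_{k=1}^{n} k³ = [n(n+1)/2]², then subtract the first 3 terms.
∑_{k=1}^{52} k³ = [52×53/2]² = 1378² = 1898884
∑_{k=1}^{3} k³ = [3×4/2]² = 6² = 36
∑_{k=4}^{52} k³ = 1898884 - 36 = 1898848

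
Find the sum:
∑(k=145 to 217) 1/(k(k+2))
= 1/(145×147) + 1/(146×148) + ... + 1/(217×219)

Partial fractions: 1/(k(k+2)) = (1/2)[1/k - 1/(k+2)]
Telescoping leaves the first two and last two terms:
= (1/2)[1/145 + 1/146 - 1/218 - 1/219]
= 7948/3461295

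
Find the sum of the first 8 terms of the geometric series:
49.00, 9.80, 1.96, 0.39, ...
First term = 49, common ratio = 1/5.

Sₙ = a(1 - rⁿ) / (1 - r)
S_8 = 49(1 - (1/5)^8) / (1 - (1/5))
S_8 = 49(1 - (1/390625)) / (4/5)
S_8 = 4785144/78125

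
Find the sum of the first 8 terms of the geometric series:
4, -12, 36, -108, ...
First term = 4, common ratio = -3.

Sₙ = a(1 - rⁿ) / (1 - r)
S_8 = 4(1 - (-3)^8) / (1 - (-3))
S_8 = 4(1 - 6561) / (4)
S_8 = -6560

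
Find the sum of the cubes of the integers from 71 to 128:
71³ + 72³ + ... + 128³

Use ∑_{k=1}^{n} k³ = [n(n+1)/2]², then subtract the first 70 terms.
∑_{k=1}^{128} k³ = [128×129/2]² = 8256² = 68161536
∑_{k=1}^{70} k³ = [70×71/2]² = 2485² = 6175225
∑_{k=71}^{128} k³ = 68161536 - 6175225 = 61986311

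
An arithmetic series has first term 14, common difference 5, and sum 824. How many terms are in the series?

Using S = n/2 × [2a + (n-1)d]
824 = n/2 × [2(14) + (n-1)(5)]
824 = n/2 × [28 + 5n - 5]
1648 = n × [23 + 5n]
5n² + (23)n - 1648 = 0
Discriminant: Δ = (23)² - 4(5)(-1648) = 529 + 32960 = 33489
√Δ = 183
n = [-(23) + √Δ] / (2·5) = (-23 + 183) / 10 = 160 / 10 = 16
(The negative root is discarded since n must be a positive integer.)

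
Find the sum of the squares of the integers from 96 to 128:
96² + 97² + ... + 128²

Use ∑_{k=1}^{n} k² = n(n+1)(2n+1)/6, then subtract the first 95 terms.
∑_{k=1}^{128} k² = 128×129×257/6 = 707264
∑_{k=1}^{95} k² = 95×96×191/6 = 290320
∑_{k=96}^{128} k² = 707264 - 290320 = 416944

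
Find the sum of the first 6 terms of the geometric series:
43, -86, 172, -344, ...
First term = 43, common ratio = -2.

Sₙ = a(1 - rⁿ) / (1 - r)
S_6 = 43(1 - (-2)^6) / (1 - (-2))
S_6 = 43(1 - 64) / (3)
S_6 = -903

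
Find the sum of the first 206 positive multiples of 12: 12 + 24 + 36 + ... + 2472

Factor out 12: = 12(1 + 2 + ... + 206) = 12 × n(n+1)/2
= 12 × 206×207/2
= 12 × 21321
= 255852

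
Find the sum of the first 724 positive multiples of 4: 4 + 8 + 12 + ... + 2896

Factor out 4: = 4(1 + 2 + ... + 724) = 4 × n(n+1)/2
= 4 × 724×725/2
= 4 × 262450
= 1049800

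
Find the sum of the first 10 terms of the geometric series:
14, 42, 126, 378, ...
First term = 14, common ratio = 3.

Sₙ = a(1 - rⁿ) / (1 - r)
S_10 = 14(1 - 3^10) / (1 - 3)
S_10 = 14(1 - 59049) / (-2)
S_10 = 413336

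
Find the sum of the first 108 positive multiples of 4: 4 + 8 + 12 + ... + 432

Factor out 4: = 4(1 + 2 + ... + 108) = 4 × n(n+1)/2
= 4 × 108×109/2
= 4 × 5886
= 23544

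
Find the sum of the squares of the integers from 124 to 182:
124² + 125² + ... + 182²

Use ∑_{k=1}^{n} k² = n(n+1)(2n+1)/6, then subtract the first 123 terms.
∑_{k=1}^{182} k² = 182×183×365/6 = 2026115
∑_{k=1}^{123} k² = 123×124×247/6 = 627874
∑_{k=124}^{182} k² = 2026115 - 627874 = 1398241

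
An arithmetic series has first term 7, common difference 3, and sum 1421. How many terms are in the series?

Using S = n/2 × [2a + (n-1)d]
1421 = n/2 × [2(7) + (n-1)(3)]
1421 = n/2 × [14 + 3n - 3]
2842 = n × [11 + 3n]
3n² + (11)n - 2842 = 0
Discriminant: Δ = (11)² - 4(3)(-2842) = 121 + 34104 = 34225
√Δ = 185
n = [-(11) + √Δ] / (2·3) = (-11 + 185) / 6 = 174 / 6 = 29
(The negative root is discarded since n must be a positive integer.)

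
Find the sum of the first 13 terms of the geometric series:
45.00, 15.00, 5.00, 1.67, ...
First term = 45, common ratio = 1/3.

Sₙ = a(1 - rⁿ) / (1 - r)
S_13 = 45(1 - (1/3)^13) / (1 - (1/3))
S_13 = 45(1 - (1/1594323)) / (2/3)
S_13 = 3985805/59049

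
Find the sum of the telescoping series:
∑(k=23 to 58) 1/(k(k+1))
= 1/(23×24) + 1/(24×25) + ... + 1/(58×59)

Partial fractions: 1/(k(k+1)) = 1/k - 1/(k+1)
The series telescopes:
= (1/23 - 1/24) + (1/24 - 1/25) + ... + (1/58 - 1/59)
= 1/23 - 1/59
= 36/1357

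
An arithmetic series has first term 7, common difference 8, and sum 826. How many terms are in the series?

Using S = n/2 × [2a + (n-1)d]
826 = n/2 × [2(7) + (n-1)(8)]
826 = n/2 × [14 + 8n - 8]
1652 = n × [6 + 8n]
8n² + (6)n - 1652 = 0
Discriminant: Δ = (6)² - 4(8)(-1652) = 36 + 52864 = 52900
√Δ = 230
n = [-(6) + √Δ] / (2·8) = (-6 + 230) / 16 = 224 / 16 = 14
(The negative root is discarded since n must be a positive integer.)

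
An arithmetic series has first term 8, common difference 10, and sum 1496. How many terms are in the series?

Using S = n/2 × [2a + (n-1)d]
1496 = n/2 × [2(8) + (n-1)(10)]
1496 = n/2 × [16 + 10n - 10]
2992 = n × [6 + 10n]
10n² + (6)n - 2992 = 0
Discriminant: Δ = (6)² - 4(10)(-2992) = 36 + 119680 = 119716
√Δ = 346
n = [-(6) + √Δ] / (2·10) = (-6 + 346) / 20 = 340 / 20 = 17
(The negative root is discarded since n must be a positive integer.)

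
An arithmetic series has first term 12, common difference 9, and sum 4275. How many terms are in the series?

Using S = n/2 × [2a + (n-1)d]
4275 = n/2 × [2(12) + (n-1)(9)]
4275 = n/2 × [24 + 9n - 9]
8550 = n × [15 + 9n]
9n² + (15)n - 8550 = 0
Discriminant: Δ = (15)² - 4(9)(-8550) = 225 + 307800 = 308025
√Δ = 555
n = [-(15) + √Δ] / (2·9) = (-15 + 555) / 18 = 540 / 18 = 30
(The negative root is discarded since n must be a positive integer.)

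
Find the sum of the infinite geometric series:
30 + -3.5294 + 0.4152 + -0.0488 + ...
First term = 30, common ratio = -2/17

For |r| < 1, S = a / (1 - r)
S = 30 / (1 - (-2/17))
S = 30 / (19/17)
S = 510/19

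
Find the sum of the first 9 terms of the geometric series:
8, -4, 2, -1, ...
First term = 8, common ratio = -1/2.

Sₙ = a(1 - rⁿ) / (1 - r)
S_9 = 8(1 - (-1/2)^9) / (1 - (-1/2))
S_9 = 8(1 - (-1/512)) / (3/2)
S_9 = 171/32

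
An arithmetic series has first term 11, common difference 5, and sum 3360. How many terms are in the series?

Using S = n/2 × [2a + (n-1)d]
3360 = n/2 × [2(11) + (n-1)(5)]
3360 = n/2 × [22 + 5n - 5]
6720 = n × [17 + 5n]
5n² + (17)n - 6720 = 0
Discriminant: Δ = (17)² - 4(5)(-6720) = 289 + 134400 = 134689
√Δ = 367
n = [-(17) + √Δ] / (2·5) = (-17 + 367) / 10 = 350 / 10 = 35
(The negative root is discarded since n must be a positive integer.)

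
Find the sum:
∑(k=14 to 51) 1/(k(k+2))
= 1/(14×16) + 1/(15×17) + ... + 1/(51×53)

Partial fractions: 1/(k(k+2)) = (1/2)[1/k - 1/(k+2)]
Telescoping leaves the first two and last two terms:
= (1/2)[1/14 + 1/15 - 1/52 - 1/53]
= 28937/578760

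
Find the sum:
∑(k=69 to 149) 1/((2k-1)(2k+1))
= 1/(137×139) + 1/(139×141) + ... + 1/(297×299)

Partial fractions: 1/((2k-1)(2k+1)) = (1/2)[1/(2k-1) - 1/(2k+1)]
The series telescopes:
= (1/2)[1/137 - 1/299]
= 81/40963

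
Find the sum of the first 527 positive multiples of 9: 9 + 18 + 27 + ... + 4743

Factor out 9: = 9(1 + 2 + ... + 527) = 9 × n(n+1)/2
= 9 × 527×528/2
= 9 × 139128
= 1252152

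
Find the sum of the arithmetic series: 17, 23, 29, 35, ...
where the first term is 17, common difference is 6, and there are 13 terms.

Sₙ = n/2 × (first + last)
Last term = a + (n-1)d = 17 + (13-1)×6 = 89
S_13 = 13/2 × (17 + 89)
S_13 = 13/2 × 106 = 689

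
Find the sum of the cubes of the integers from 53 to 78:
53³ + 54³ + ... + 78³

Use ∑_{k=1}^{n} k³ = [n(n+1)/2]², then subtract the first 52 terms.
∑_{k=1}^{78} k³ = [78×79/2]² = 3081² = 9492561
∑_{k=1}^{52} k³ = [52×53/2]² = 1378² = 1898884
∑_{k=53}^{78} k³ = 9492561 - 1898884 = 7593677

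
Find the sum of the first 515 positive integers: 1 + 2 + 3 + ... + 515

Formula: ∑k = n(n+1)/2
= 515×516/2
= 265740/2
= 132870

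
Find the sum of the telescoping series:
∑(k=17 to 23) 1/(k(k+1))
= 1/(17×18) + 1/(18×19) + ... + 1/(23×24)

Partial fractions: 1/(k(k+1)) = 1/k - 1/(k+1)
The series telescopes:
= (1/17 - 1/18) + (1/18 - 1/19) + ... + (1/23 - 1/24)
= 1/17 - 1/24
= 7/408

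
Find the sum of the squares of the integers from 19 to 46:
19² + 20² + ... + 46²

Use ∑_{k=1}^{n} k² = n(n+1)(2n+1)/6, then subtract the first 18 terms.
∑_{k=1}^{46} k² = 46×47×93/6 = 33511
∑_{k=1}^{18} k² = 18×19×37/6 = 2109
∑_{k=19}^{46} k² = 33511 - 2109 = 31402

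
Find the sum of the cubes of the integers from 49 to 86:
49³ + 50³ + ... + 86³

Use ∑_{k=1}^{n} k³ = [n(n+1)/2]², then subtract the first 48 terms.
∑_{k=1}^{86} k³ = [86×87/2]² = 3741² = 13995081
∑_{k=1}^{48} k³ = [48×49/2]² = 1176² = 1382976
∑_{k=49}^{86} k³ = 13995081 - 1382976 = 12612105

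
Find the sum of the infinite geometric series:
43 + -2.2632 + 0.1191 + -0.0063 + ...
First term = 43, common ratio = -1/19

For |r| < 1, S = a / (1 - r)
S = 43 / (1 - (-1/19))
S = 43 / (20/19)
S = 817/20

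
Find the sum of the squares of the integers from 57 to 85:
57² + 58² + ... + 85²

Use ∑_{k=1}^{n} k² = n(n+1)(2n+1)/6, then subtract the first 56 terms.
∑_{k=1}^{85} k² = 85×86×171/6 = 208335
∑_{k=1}^{56} k² = 56×57×113/6 = 60116
∑_{k=57}^{85} k² = 208335 - 60116 = 148219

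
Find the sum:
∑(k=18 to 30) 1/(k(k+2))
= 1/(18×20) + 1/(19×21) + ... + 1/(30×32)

Partial fractions: 1/(k(k+2)) = (1/2)[1/k - 1/(k+2)]
Telescoping leaves the first two and last two terms:
= (1/2)[1/18 + 1/19 - 1/31 - 1/32]
= 7579/339264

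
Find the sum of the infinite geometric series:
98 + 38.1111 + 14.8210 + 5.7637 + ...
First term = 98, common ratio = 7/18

For |r| < 1, S = a / (1 - r)
S = 98 / (1 - (7/18))
S = 98 / (11/18)
S = 1764/11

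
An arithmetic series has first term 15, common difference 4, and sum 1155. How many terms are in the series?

Using S = n/2 × [2a + (n-1)d]
1155 = n/2 × [2(15) + (n-1)(4)]
1155 = n/2 × [30 + 4n - 4]
2310 = n × [26 + 4n]
4n² + (26)n - 2310 = 0
Discriminant: Δ = (26)² - 4(4)(-2310) = 676 + 36960 = 37636
√Δ = 194
n = [-(26) + √Δ] / (2·4) = (-26 + 194) / 8 = 168 / 8 = 21
(The negative root is discarded since n must be a positive integer.)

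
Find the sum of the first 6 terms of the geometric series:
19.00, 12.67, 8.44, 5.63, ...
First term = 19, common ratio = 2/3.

Sₙ = a(1 - rⁿ) / (1 - r)
S_6 = 19(1 - (2/3)^6) / (1 - (2/3))
S_6 = 19(1 - (64/729)) / (1/3)
S_6 = 12635/243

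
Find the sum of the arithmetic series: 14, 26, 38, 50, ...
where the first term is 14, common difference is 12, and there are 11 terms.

Sₙ = n/2 × (first + last)
Last term = a + (n-1)d = 14 + (11-1)×12 = 134
S_11 = 11/2 × (14 + 134)
S_11 = 11/2 × 148 = 814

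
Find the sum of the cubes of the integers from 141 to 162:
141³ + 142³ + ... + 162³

Use ∑_{k=1}^{n} k³ = [n(n+1)/2]², then subtract the first 140 terms.
∑_{k=1}^{162} k³ = [162×163/2]² = 13203² = 174319209
∑_{k=1}^{140} k³ = [140×141/2]² = 9870² = 97416900
∑_{k=141}^{162} k³ = 174319209 - 97416900 = 76902309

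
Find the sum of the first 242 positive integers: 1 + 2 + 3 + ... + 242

Formula: ∑k = n(n+1)/2
= 242×243/2
= 58806/2
= 29403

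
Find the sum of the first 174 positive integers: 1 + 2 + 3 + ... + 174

Formula: ∑k = n(n+1)/2
= 174×175/2
= 30450/2
= 15225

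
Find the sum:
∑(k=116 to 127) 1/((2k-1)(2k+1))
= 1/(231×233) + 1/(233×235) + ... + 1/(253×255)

Partial fractions: 1/((2k-1)(2k+1)) = (1/2)[1/(2k-1) - 1/(2k+1)]
The series telescopes:
= (1/2)[1/231 - 1/255]
= 4/19635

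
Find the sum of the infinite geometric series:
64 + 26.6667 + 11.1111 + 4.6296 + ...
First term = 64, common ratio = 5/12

For |r| < 1, S = a / (1 - r)
S = 64 / (1 - (5/12))
S = 64 / (7/12)
S = 768/7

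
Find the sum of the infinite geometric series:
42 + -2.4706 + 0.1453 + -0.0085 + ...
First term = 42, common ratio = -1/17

For |r| < 1, S = a / (1 - r)
S = 42 / (1 - (-1/17))
S = 42 / (18/17)
S = 119/3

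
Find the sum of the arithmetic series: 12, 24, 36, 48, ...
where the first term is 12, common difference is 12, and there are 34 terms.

Sₙ = n/2 × (first + last)
Last term = a + (n-1)d = 12 + (34-1)×12 = 408
S_34 = 34/2 × (12 + 408)
S_34 = 34/2 × 420 = 7140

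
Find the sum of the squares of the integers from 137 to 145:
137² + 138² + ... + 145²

Use ∑_{k=1}^{n} k² = n(n+1)(2n+1)/6, then subtract the first 136 terms.
∑_{k=1}^{145} k² = 145×146×291/6 = 1026745
∑_{k=1}^{136} k² = 136×137×273/6 = 847756
∑_{k=137}^{145} k² = 1026745 - 847756 = 178989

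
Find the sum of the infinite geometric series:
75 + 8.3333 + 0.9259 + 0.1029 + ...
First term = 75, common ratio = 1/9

For |r| < 1, S = a / (1 - r)
S = 75 / (1 - (1/9))
S = 75 / (8/9)
S = 675/8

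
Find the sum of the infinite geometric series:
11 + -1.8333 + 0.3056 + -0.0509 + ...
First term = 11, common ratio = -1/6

For |r| < 1, S = a / (1 - r)
S = 11 / (1 - (-1/6))
S = 11 / (7/6)
S = 66/7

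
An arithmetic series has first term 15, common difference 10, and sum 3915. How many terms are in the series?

Using S = n/2 × [2a + (n-1)d]
3915 = n/2 × [2(15) + (n-1)(10)]
3915 = n/2 × [30 + 10n - 10]
7830 = n × [20 + 10n]
10n² + (20)n - 7830 = 0
Discriminant: Δ = (20)² - 4(10)(-7830) = 400 + 313200 = 313600
√Δ = 560
n = [-(20) + √Δ] / (2·10) = (-20 + 560) / 20 = 540 / 20 = 27
(The negative root is discarded since n must be a positive integer.)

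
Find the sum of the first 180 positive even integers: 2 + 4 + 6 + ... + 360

Sum of first n even numbers = n(n+1)
= 180×181
= 32580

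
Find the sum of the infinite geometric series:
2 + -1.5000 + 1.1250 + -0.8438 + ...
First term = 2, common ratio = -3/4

For |r| < 1, S = a / (1 - r)
S = 2 / (1 - (-3/4))
S = 2 / (7/4)
S = 8/7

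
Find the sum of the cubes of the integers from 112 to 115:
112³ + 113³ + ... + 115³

Use ∑_{k=1}^{n} k³ = [n(n+1)/2]², then subtract the first 111 terms.
∑_{k=1}^{115} k³ = [115×116/2]² = 6670² = 44488900
∑_{k=1}^{111} k³ = [111×112/2]² = 6216² = 38638656
∑_{k=112}^{115} k³ = 44488900 - 38638656 = 5850244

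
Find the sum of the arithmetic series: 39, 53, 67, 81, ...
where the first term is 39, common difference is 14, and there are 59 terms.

Sₙ = n/2 × (first + last)
Last term = a + (n-1)d = 39 + (59-1)×14 = 851
S_59 = 59/2 × (39 + 851)
S_59 = 59/2 × 890 = 26255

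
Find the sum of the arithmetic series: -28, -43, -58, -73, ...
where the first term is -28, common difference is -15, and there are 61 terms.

Sₙ = n/2 × (first + last)
Last term = a + (n-1)d = -28 + (61-1)×(-15) = -928
S_61 = 61/2 × (-28 + (-928))
S_61 = 61/2 × (-956) = -29158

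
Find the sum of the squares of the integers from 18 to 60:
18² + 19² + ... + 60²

Use ∑_{k=1}^{n} k² = n(n+1)(2n+1)/6, then subtract the first 17 terms.
∑_{k=1}^{60} k² = 60×61×121/6 = 73810
∑_{k=1}^{17} k² = 17×18×35/6 = 1785
∑_{k=18}^{60} k² = 73810 - 1785 = 72025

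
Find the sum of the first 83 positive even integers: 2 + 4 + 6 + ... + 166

Sum of first n even numbers = n(n+1)
= 83×84
= 6972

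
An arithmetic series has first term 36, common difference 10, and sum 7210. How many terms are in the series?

Using S = n/2 × [2a + (n-1)d]
7210 = n/2 × [2(36) + (n-1)(10)]
7210 = n/2 × [72 + 10n - 10]
14420 = n × [62 + 10n]
10n² + (62)n - 14420 = 0
Discriminant: Δ = (62)² - 4(10)(-14420) = 3844 + 576800 = 580644
√Δ = 762
n = [-(62) + √Δ] / (2·10) = (-62 + 762) / 20 = 700 / 20 = 35
(The negative root is discarded since n must be a positive integer.)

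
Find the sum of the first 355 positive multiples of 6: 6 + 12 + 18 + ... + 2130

Factor out 6: = 6(1 + 2 + ... + 355) = 6 × n(n+1)/2
= 6 × 355×356/2
= 6 × 63190
= 379140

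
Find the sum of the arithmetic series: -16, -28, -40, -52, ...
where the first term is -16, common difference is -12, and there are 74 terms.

Sₙ = n/2 × (first + last)
Last term = a + (n-1)d = -16 + (74-1)×(-12) = -892
S_74 = 74/2 × (-16 + (-892))
S_74 = 74/2 × (-908) = -33596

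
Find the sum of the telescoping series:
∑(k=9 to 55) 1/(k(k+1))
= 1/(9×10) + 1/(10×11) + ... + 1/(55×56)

Partial fractions: 1/(k(k+1)) = 1/k - 1/(k+1)
The series telescopes:
= (1/9 - 1/10) + (1/10 - 1/11) + ... + (1/55 - 1/56)
= 1/9 - 1/56
= 47/504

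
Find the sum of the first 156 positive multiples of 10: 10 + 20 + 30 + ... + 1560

Factor out 10: = 10(1 + 2 + ... + 156) = 10 × n(n+1)/2
= 10 × 156×157/2
= 10 × 12246
= 122460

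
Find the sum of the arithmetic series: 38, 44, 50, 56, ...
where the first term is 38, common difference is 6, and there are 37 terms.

Sₙ = n/2 × (first + last)
Last term = a + (n-1)d = 38 + (37-1)×6 = 254
S_37 = 37/2 × (38 + 254)
S_37 = 37/2 × 292 = 5402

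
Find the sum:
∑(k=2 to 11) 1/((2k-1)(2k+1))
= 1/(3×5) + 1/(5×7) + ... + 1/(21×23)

Partial fractions: 1/((2k-1)(2k+1)) = (1/2)[1/(2k-1) - 1/(2k+1)]
The series telescopes:
= (1/2)[1/3 - 1/23]
= 10/69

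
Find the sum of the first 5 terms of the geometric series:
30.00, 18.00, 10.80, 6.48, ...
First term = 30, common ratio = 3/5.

Sₙ = a(1 - rⁿ) / (1 - r)
S_5 = 30(1 - (3/5)^5) / (1 - (3/5))
S_5 = 30(1 - (243/3125)) / (2/5)
S_5 = 8646/125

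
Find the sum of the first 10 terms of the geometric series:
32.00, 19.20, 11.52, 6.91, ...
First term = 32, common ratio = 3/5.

Sₙ = a(1 - rⁿ) / (1 - r)
S_10 = 32(1 - (3/5)^10) / (1 - (3/5))
S_10 = 32(1 - (59049/9765625)) / (2/5)
S_10 = 155305216/1953125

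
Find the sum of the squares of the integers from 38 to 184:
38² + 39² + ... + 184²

Use ∑_{k=1}^{n} k² = n(n+1)(2n+1)/6, then subtract the first 37 terms.
∑_{k=1}^{184} k² = 184×185×369/6 = 2093460
∑_{k=1}^{37} k² = 37×38×75/6 = 17575
∑_{k=38}^{184} k² = 2093460 - 17575 = 2075885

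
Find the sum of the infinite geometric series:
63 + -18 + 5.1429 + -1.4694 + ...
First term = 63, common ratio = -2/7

For |r| < 1, S = a / (1 - r)
S = 63 / (1 - (-2/7))
S = 63 / (9/7)
S = 49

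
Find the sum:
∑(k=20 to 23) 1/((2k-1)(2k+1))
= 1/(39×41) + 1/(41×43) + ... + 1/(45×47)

Partial fractions: 1/((2k-1)(2k+1)) = (1/2)[1/(2k-1) - 1/(2k+1)]
The series telescopes:
= (1/2)[1/39 - 1/47]
= 4/1833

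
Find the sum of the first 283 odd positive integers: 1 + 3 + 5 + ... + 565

Sum of first n odd numbers = n²
= 283²
= 80089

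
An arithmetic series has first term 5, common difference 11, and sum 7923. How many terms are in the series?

Using S = n/2 × [2a + (n-1)d]
7923 = n/2 × [2(5) + (n-1)(11)]
7923 = n/2 × [10 + 11n - 11]
15846 = n × [-1 + 11n]
11n² + (-1)n - 15846 = 0
Discriminant: Δ = (-1)² - 4(11)(-15846) = 1 + 697224 = 697225
√Δ = 835
n = [-(-1) + √Δ] / (2·11) = (1 + 835) / 22 = 836 / 22 = 38
(The negative root is discarded since n must be a positive integer.)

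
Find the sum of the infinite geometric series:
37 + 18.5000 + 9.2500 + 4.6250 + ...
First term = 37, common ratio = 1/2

For |r| < 1, S = a / (1 - r)
S = 37 / (1 - (1/2))
S = 37 / (1/2)
S = 74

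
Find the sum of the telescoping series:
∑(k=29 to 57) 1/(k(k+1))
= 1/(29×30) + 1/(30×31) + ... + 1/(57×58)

Partial fractions: 1/(k(k+1)) = 1/k - 1/(k+1)
The series telescopes:
= (1/29 - 1/30) + (1/30 - 1/31) + ... + (1/57 - 1/58)
= 1/29 - 1/58
= 1/58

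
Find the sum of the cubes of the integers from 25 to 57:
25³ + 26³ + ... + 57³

Use ∑_{k=1}^{n} k³ = [n(n+1)/2]², then subtract the first 24 terms.
∑_{k=1}^{57} k³ = [57×58/2]² = 1653² = 2732409
∑_{k=1}^{24} k³ = [24×25/2]² = 300² = 90000
∑_{k=25}^{57} k³ = 2732409 - 90000 = 2642409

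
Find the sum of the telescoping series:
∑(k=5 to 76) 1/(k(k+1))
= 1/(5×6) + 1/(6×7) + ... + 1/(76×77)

Partial fractions: 1/(k(k+1)) = 1/k - 1/(k+1)
The series telescopes:
= (1/5 - 1/6) + (1/6 - 1/7) + ... + (1/76 - 1/77)
= 1/5 - 1/77
= 72/385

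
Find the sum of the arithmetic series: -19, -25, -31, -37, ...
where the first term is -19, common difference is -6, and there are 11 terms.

Sₙ = n/2 × (first + last)
Last term = a + (n-1)d = -19 + (11-1)×(-6) = -79
S_11 = 11/2 × (-19 + (-79))
S_11 = 11/2 × (-98) = -539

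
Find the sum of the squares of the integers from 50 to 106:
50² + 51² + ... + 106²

Use ∑_{k=1}^{n} k² = n(n+1)(2n+1)/6, then subtract the first 49 terms.
∑_{k=1}^{106} k² = 106×107×213/6 = 402641
∑_{k=1}^{49} k² = 49×50×99/6 = 40425
∑_{k=50}^{106} k² = 402641 - 40425 = 362216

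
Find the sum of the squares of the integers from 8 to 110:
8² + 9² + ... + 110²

Use ∑_{k=1}^{n} k² = n(n+1)(2n+1)/6, then subtract the first 7 terms.
∑_{k=1}^{110} k² = 110×111×221/6 = 449735
∑_{k=1}^{7} k² = 7×8×15/6 = 140
∑_{k=8}^{110} k² = 449735 - 140 = 449595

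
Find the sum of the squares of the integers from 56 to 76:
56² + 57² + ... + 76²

Use ∑_{k=1}^{n} k² = n(n+1)(2n+1)/6, then subtract the first 55 terms.
∑_{k=1}^{76} k² = 76×77×153/6 = 149226
∑_{k=1}^{55} k² = 55×56×111/6 = 56980
∑_{k=56}^{76} k² = 149226 - 56980 = 92246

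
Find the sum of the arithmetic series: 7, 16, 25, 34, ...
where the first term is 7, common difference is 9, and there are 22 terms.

Sₙ = n/2 × (first + last)
Last term = a + (n-1)d = 7 + (22-1)×9 = 196
S_22 = 22/2 × (7 + 196)
S_22 = 22/2 × 203 = 2233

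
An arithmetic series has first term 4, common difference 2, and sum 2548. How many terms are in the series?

Using S = n/2 × [2a + (n-1)d]
2548 = n/2 × [2(4) + (n-1)(2)]
2548 = n/2 × [8 + 2n - 2]
5096 = n × [6 + 2n]
2n² + (6)n - 5096 = 0
Discriminant: Δ = (6)² - 4(2)(-5096) = 36 + 40768 = 40804
√Δ = 202
n = [-(6) + √Δ] / (2·2) = (-6 + 202) / 4 = 196 / 4 = 49
(The negative root is discarded since n must be a positive integer.)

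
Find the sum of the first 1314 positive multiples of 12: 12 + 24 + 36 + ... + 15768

Factor out 12: = 12(1 + 2 + ... + 1314) = 12 × n(n+1)/2
= 12 × 1314×1315/2
= 12 × 863955
= 10367460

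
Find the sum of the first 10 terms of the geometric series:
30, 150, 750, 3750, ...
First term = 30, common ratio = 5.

Sₙ = a(1 - rⁿ) / (1 - r)
S_10 = 30(1 - 5^10) / (1 - 5)
S_10 = 30(1 - 9765625) / (-4)
S_10 = 73242180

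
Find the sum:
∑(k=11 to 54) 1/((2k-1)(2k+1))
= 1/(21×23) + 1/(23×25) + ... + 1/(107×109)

Partial fractions: 1/((2k-1)(2k+1)) = (1/2)[1/(2k-1) - 1/(2k+1)]
The series telescopes:
= (1/2)[1/21 - 1/109]
= 44/2289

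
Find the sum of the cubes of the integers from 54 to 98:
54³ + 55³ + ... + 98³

Use ∑_{k=1}^{n} k³ = [n(n+1)/2]², then subtract the first 53 terms.
∑_{k=1}^{98} k³ = [98×99/2]² = 4851² = 23532201
∑_{k=1}^{53} k³ = [53×54/2]² = 1431² = 2047761
∑_{k=54}^{98} k³ = 23532201 - 2047761 = 21484440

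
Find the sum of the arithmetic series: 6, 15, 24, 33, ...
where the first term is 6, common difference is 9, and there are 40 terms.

Sₙ = n/2 × (first + last)
Last term = a + (n-1)d = 6 + (40-1)×9 = 357
S_40 = 40/2 × (6 + 357)
S_40 = 40/2 × 363 = 7260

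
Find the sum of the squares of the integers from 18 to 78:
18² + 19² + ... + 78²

Use ∑_{k=1}^{n} k² = n(n+1)(2n+1)/6, then subtract the first 17 terms.
∑_{k=1}^{78} k² = 78×79×157/6 = 161239
∑_{k=1}^{17} k² = 17×18×35/6 = 1785
∑_{k=18}^{78} k² = 161239 - 1785 = 159454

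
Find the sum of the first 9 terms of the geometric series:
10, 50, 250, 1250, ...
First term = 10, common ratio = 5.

Sₙ = a(1 - rⁿ) / (1 - r)
S_9 = 10(1 - 5^9) / (1 - 5)
S_9 = 10(1 - 1953125) / (-4)
S_9 = 4882810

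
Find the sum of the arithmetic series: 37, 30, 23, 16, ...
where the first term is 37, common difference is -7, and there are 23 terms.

Sₙ = n/2 × (first + last)
Last term = a + (n-1)d = 37 + (23-1)×(-7) = -117
S_23 = 23/2 × (37 + (-117))
S_23 = 23/2 × (-80) = -920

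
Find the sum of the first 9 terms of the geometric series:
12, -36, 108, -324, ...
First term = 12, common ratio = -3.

Sₙ = a(1 - rⁿ) / (1 - r)
S_9 = 12(1 - (-3)^9) / (1 - (-3))
S_9 = 12(1 - (-19683)) / (4)
S_9 = 59052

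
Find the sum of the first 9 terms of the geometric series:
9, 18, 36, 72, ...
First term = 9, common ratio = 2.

Sₙ = a(1 - rⁿ) / (1 - r)
S_9 = 9(1 - 2^9) / (1 - 2)
S_9 = 9(1 - 512) / (-1)
S_9 = 4599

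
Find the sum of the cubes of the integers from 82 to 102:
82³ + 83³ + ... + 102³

Use ∑_{k=1}^{n} k³ = [n(n+1)/2]², then subtract the first 81 terms.
∑_{k=1}^{102} k³ = [102×103/2]² = 5253² = 27594009
∑_{k=1}^{81} k³ = [81×82/2]² = 3321² = 11029041
∑_{k=82}^{102} k³ = 27594009 - 11029041 = 16564968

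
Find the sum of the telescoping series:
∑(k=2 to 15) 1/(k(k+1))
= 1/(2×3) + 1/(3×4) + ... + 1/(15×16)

Partial fractions: 1/(k(k+1)) = 1/k - 1/(k+1)
The series telescopes:
= (1/2 - 1/3) + (1/3 - 1/4) + ... + (1/15 - 1/16)
= 1/2 - 1/16
= 7/16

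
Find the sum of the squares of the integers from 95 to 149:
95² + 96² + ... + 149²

Use ∑_{k=1}^{n} k² = n(n+1)(2n+1)/6, then subtract the first 94 terms.
∑_{k=1}^{149} k² = 149×150×299/6 = 1113775
∑_{k=1}^{94} k² = 94×95×189/6 = 281295
∑_{k=95}^{149} k² = 1113775 - 281295 = 832480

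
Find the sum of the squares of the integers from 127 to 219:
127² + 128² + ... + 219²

Use ∑_{k=1}^{n} k² = n(n+1)(2n+1)/6, then subtract the first 126 terms.
∑_{k=1}^{219} k² = 219×220×439/6 = 3525170
∑_{k=1}^{126} k² = 126×127×253/6 = 674751
∑_{k=127}^{219} k² = 3525170 - 674751 = 2850419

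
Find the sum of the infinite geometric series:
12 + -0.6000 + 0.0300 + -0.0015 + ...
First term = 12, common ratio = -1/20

For |r| < 1, S = a / (1 - r)
S = 12 / (1 - (-1/20))
S = 12 / (21/20)
S = 80/7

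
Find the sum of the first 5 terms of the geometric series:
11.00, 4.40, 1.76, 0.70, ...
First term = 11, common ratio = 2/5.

Sₙ = a(1 - rⁿ) / (1 - r)
S_5 = 11(1 - (2/5)^5) / (1 - (2/5))
S_5 = 11(1 - (32/3125)) / (3/5)
S_5 = 11341/625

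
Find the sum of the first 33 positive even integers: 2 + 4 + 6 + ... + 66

Sum of first n even numbers = n(n+1)
= 33×34
= 1122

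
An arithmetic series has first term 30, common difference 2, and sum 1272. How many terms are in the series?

Using S = n/2 × [2a + (n-1)d]
1272 = n/2 × [2(30) + (n-1)(2)]
1272 = n/2 × [60 + 2n - 2]
2544 = n × [58 + 2n]
2n² + (58)n - 2544 = 0
Discriminant: Δ = (58)² - 4(2)(-2544) = 3364 + 20352 = 23716
√Δ = 154
n = [-(58) + √Δ] / (2·2) = (-58 + 154) / 4 = 96 / 4 = 24
(The negative root is discarded since n must be a positive integer.)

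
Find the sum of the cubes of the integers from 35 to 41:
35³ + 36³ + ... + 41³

Use ∑_{k=1}^{n} k³ = [n(n+1)/2]², then subtract the first 34 terms.
∑_{k=1}^{41} k³ = [41×42/2]² = 861² = 741321
∑_{k=1}^{34} k³ = [34×35/2]² = 595² = 354025
∑_{k=35}^{41} k³ = 741321 - 354025 = 387296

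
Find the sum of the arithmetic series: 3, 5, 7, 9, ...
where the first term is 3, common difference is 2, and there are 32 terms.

Sₙ = n/2 × (first + last)
Last term = a + (n-1)d = 3 + (32-1)×2 = 65
S_32 = 32/2 × (3 + 65)
S_32 = 32/2 × 68 = 1088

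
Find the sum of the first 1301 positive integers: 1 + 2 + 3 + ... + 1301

Formula: ∑k = n(n+1)/2
= 1301×1302/2
= 1693902/2
= 846951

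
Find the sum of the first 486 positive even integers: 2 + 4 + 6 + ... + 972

Sum of first n even numbers = n(n+1)
= 486×487
= 236682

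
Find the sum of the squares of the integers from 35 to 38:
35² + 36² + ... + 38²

Use ∑_{k=1}^{n} k² = n(n+1)(2n+1)/6, then subtract the first 34 terms.
∑_{k=1}^{38} k² = 38×39×77/6 = 19019
∑_{k=1}^{34} k² = 34×35×69/6 = 13685
∑_{k=35}^{38} k² = 19019 - 13685 = 5334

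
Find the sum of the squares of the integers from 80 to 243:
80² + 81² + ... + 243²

Use ∑_{k=1}^{n} k² = n(n+1)(2n+1)/6, then subtract the first 79 terms.
∑_{k=1}^{243} k² = 243×244×487/6 = 4812534
∑_{k=1}^{79} k² = 79×80×159/6 = 167480
∑_{k=80}^{243} k² = 4812534 - 167480 = 4645054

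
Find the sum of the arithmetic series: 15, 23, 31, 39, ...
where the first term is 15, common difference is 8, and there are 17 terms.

Sₙ = n/2 × (first + last)
Last term = a + (n-1)d = 15 + (17-1)×8 = 143
S_17 = 17/2 × (15 + 143)
S_17 = 17/2 × 158 = 1343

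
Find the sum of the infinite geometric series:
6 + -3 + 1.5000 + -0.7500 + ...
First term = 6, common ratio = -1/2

For |r| < 1, S = a / (1 - r)
S = 6 / (1 - (-1/2))
S = 6 / (3/2)
S = 4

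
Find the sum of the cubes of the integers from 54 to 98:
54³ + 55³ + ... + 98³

Use ∑_{k=1}^{n} k³ = [n(n+1)/2]², then subtract the first 53 terms.
∑_{k=1}^{98} k³ = [98×99/2]² = 4851² = 23532201
∑_{k=1}^{53} k³ = [53×54/2]² = 1431² = 2047761
∑_{k=54}^{98} k³ = 23532201 - 2047761 = 21484440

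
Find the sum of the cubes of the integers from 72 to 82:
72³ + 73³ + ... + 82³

Use ∑_{k=1}^{n} k³ = [n(n+1)/2]², then subtract the first 71 terms.
∑_{k=1}^{82} k³ = [82×83/2]² = 3403² = 11580409
∑_{k=1}^{71} k³ = [71×72/2]² = 2556² = 6533136
∑_{k=72}^{82} k³ = 11580409 - 6533136 = 5047273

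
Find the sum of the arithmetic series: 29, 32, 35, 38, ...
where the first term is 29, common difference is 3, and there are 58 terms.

Sₙ = n/2 × (first + last)
Last term = a + (n-1)d = 29 + (58-1)×3 = 200
S_58 = 58/2 × (29 + 200)
S_58 = 58/2 × 229 = 6641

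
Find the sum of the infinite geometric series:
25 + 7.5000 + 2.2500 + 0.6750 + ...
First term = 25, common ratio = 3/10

For |r| < 1, S = a / (1 - r)
S = 25 / (1 - (3/10))
S = 25 / (7/10)
S = 250/7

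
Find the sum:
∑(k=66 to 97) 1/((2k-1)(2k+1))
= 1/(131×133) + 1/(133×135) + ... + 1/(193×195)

Partial fractions: 1/((2k-1)(2k+1)) = (1/2)[1/(2k-1) - 1/(2k+1)]
The series telescopes:
= (1/2)[1/131 - 1/195]
= 32/25545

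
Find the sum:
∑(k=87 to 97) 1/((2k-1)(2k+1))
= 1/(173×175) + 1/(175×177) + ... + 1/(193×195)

Partial fractions: 1/((2k-1)(2k+1)) = (1/2)[1/(2k-1) - 1/(2k+1)]
The series telescopes:
= (1/2)[1/173 - 1/195]
= 11/33735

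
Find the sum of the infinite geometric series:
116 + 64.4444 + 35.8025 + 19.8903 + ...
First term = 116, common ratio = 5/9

For |r| < 1, S = a / (1 - r)
S = 116 / (1 - (5/9))
S = 116 / (4/9)
S = 261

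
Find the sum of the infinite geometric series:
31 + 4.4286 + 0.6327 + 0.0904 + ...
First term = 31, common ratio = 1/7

For |r| < 1, S = a / (1 - r)
S = 31 / (1 - (1/7))
S = 31 / (6/7)
S = 217/6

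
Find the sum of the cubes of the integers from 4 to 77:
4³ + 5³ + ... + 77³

Use ∑_{k=1}^{n} k³ = [n(n+1)/2]², then subtract the first 3 terms.
∑_{k=1}^{77} k³ = [77×78/2]² = 3003² = 9018009
∑_{k=1}^{3} k³ = [3×4/2]² = 6² = 36
∑_{k=4}^{77} k³ = 9018009 - 36 = 9017973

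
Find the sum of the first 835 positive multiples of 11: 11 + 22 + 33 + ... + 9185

Factor out 11: = 11(1 + 2 + ... + 835) = 11 × n(n+1)/2
= 11 × 835×836/2
= 11 × 349030
= 3839330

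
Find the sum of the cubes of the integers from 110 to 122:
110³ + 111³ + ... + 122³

Use ∑_{k=1}^{n} k³ = [n(n+1)/2]², then subtract the first 109 terms.
∑_{k=1}^{122} k³ = [122×123/2]² = 7503² = 56295009
∑_{k=1}^{109} k³ = [109×110/2]² = 5995² = 35940025
∑_{k=110}^{122} k³ = 56295009 - 35940025 = 20354984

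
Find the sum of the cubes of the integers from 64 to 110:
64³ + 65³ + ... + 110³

Use ∑_{k=1}^{n} k³ = [n(n+1)/2]², then subtract the first 63 terms.
∑_{k=1}^{110} k³ = [110×111/2]² = 6105² = 37271025
∑_{k=1}^{63} k³ = [63×64/2]² = 2016² = 4064256
∑_{k=64}^{110} k³ = 37271025 - 4064256 = 33206769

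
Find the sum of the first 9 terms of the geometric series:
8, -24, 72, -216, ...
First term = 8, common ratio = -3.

Sₙ = a(1 - rⁿ) / (1 - r)
S_9 = 8(1 - (-3)^9) / (1 - (-3))
S_9 = 8(1 - (-19683)) / (4)
S_9 = 39368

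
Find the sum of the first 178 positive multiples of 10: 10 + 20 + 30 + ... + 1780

Factor out 10: = 10(1 + 2 + ... + 178) = 10 × n(n+1)/2
= 10 × 178×179/2
= 10 × 15931
= 159310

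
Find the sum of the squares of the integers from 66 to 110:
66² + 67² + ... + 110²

Use ∑_{k=1}^{n} k² = n(n+1)(2n+1)/6, then subtract the first 65 terms.
∑_{k=1}^{110} k² = 110×111×221/6 = 449735
∑_{k=1}^{65} k² = 65×66×131/6 = 93665
∑_{k=66}^{110} k² = 449735 - 93665 = 356070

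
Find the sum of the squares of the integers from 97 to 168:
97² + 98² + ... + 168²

Use ∑_{k=1}^{n} k² = n(n+1)(2n+1)/6, then subtract the first 96 terms.
∑_{k=1}^{168} k² = 168×169×337/6 = 1594684
∑_{k=1}^{96} k² = 96×97×193/6 = 299536
∑_{k=97}^{168} k² = 1594684 - 299536 = 1295148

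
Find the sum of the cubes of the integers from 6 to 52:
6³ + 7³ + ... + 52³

Use ∑_{k=1}^{n} k³ = [n(n+1)/2]², then subtract the first 5 terms.
∑_{k=1}^{52} k³ = [52×53/2]² = 1378² = 1898884
∑_{k=1}^{5} k³ = [5×6/2]² = 15² = 225
∑_{k=6}^{52} k³ = 1898884 - 225 = 1898659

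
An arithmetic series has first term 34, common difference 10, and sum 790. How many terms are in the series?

Using S = n/2 × [2a + (n-1)d]
790 = n/2 × [2(34) + (n-1)(10)]
790 = n/2 × [68 + 10n - 10]
1580 = n × [58 + 10n]
10n² + (58)n - 1580 = 0
Discriminant: Δ = (58)² - 4(10)(-1580) = 3364 + 63200 = 66564
√Δ = 258
n = [-(58) + √Δ] / (2·10) = (-58 + 258) / 20 = 200 / 20 = 10
(The negative root is discarded since n must be a positive integer.)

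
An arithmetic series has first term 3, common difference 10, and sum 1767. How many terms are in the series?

Using S = n/2 × [2a + (n-1)d]
1767 = n/2 × [2(3) + (n-1)(10)]
1767 = n/2 × [6 + 10n - 10]
3534 = n × [-4 + 10n]
10n² + (-4)n - 3534 = 0
Discriminant: Δ = (-4)² - 4(10)(-3534) = 16 + 141360 = 141376
√Δ = 376
n = [-(-4) + √Δ] / (2·10) = (4 + 376) / 20 = 380 / 20 = 19
(The negative root is discarded since n must be a positive integer.)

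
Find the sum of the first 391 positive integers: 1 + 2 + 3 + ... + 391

Formula: ∑k = n(n+1)/2
= 391×392/2
= 153272/2
= 76636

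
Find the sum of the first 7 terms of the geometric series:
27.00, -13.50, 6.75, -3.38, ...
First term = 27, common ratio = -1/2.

Sₙ = a(1 - rⁿ) / (1 - r)
S_7 = 27(1 - (-1/2)^7) / (1 - (-1/2))
S_7 = 27(1 - (-1/128)) / (3/2)
S_7 = 1161/64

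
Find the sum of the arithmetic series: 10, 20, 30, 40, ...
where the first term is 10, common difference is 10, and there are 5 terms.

Sₙ = n/2 × (first + last)
Last term = a + (n-1)d = 10 + (5-1)×10 = 50
S_5 = 5/2 × (10 + 50)
S_5 = 5/2 × 60 = 150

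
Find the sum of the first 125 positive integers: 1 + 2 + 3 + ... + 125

Formula: ∑k = n(n+1)/2
= 125×126/2
= 15750/2
= 7875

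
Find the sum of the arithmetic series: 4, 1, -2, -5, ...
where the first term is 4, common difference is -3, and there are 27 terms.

Sₙ = n/2 × (first + last)
Last term = a + (n-1)d = 4 + (27-1)×(-3) = -74
S_27 = 27/2 × (4 + (-74))
S_27 = 27/2 × (-70) = -945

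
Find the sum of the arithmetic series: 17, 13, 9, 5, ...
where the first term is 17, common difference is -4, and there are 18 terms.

Sₙ = n/2 × (first + last)
Last term = a + (n-1)d = 17 + (18-1)×(-4) = -51
S_18 = 18/2 × (17 + (-51))
S_18 = 18/2 × (-34) = -306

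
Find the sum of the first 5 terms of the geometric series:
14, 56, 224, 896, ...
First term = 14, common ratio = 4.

Sₙ = a(1 - rⁿ) / (1 - r)
S_5 = 14(1 - 4^5) / (1 - 4)
S_5 = 14(1 - 1024) / (-3)
S_5 = 4774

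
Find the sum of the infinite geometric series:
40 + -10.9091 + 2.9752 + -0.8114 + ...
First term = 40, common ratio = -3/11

For |r| < 1, S = a / (1 - r)
S = 40 / (1 - (-3/11))
S = 40 / (14/11)
S = 220/7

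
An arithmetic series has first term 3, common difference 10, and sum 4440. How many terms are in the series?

Using S = n/2 × [2a + (n-1)d]
4440 = n/2 × [2(3) + (n-1)(10)]
4440 = n/2 × [6 + 10n - 10]
8880 = n × [-4 + 10n]
10n² + (-4)n - 8880 = 0
Discriminant: Δ = (-4)² - 4(10)(-8880) = 16 + 355200 = 355216
√Δ = 596
n = [-(-4) + √Δ] / (2·10) = (4 + 596) / 20 = 600 / 20 = 30
(The negative root is discarded since n must be a positive integer.)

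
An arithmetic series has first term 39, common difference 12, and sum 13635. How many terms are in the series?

Using S = n/2 × [2a + (n-1)d]
13635 = n/2 × [2(39) + (n-1)(12)]
13635 = n/2 × [78 + 12n - 12]
27270 = n × [66 + 12n]
12n² + (66)n - 27270 = 0
Discriminant: Δ = (66)² - 4(12)(-27270) = 4356 + 1308960 = 1313316
√Δ = 1146
n = [-(66) + √Δ] / (2·12) = (-66 + 1146) / 24 = 1080 / 24 = 45
(The negative root is discarded since n must be a positive integer.)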